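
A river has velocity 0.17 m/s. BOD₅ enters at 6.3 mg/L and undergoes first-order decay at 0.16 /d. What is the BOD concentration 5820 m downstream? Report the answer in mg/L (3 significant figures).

5.91 mg/L

Travel time t = 5820 m / 0.17 m/s = 5820/0.17 = 3.424e+04 s = 0.3962 d.
First-order decay: C = 6.3·exp(−0.16·0.3962) = 6.3·0.9386 = 5.913 mg/L.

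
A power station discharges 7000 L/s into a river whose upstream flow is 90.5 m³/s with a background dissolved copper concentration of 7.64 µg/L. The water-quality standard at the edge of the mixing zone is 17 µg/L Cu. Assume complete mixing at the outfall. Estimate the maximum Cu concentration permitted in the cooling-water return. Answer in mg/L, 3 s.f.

0.138 mg/L

7000 L/s = 7 m³/s.
7.64 µg/L = 0.00764 mg/L.
17 µg/L = 0.017 mg/L.
Mass balance: 0.017·97.5 = 7·Cₑ + 90.5·0.00764.
Cₑ = (1.658 − 0.6914) / 7 = 0.138 mg/L.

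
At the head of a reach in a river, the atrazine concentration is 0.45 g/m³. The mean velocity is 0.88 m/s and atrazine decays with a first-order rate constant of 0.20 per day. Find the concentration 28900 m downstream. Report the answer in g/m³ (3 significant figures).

Travel time t = 28900 m / 0.88 m/s = 2.89e+04/0.88 = 3.284e+04 s = 0.3801 d.
First-order decay: C = 0.45·exp(−0.20·0.3801) = 0.45·0.9268 = 0.4171 g/m³.

0.417 g/m³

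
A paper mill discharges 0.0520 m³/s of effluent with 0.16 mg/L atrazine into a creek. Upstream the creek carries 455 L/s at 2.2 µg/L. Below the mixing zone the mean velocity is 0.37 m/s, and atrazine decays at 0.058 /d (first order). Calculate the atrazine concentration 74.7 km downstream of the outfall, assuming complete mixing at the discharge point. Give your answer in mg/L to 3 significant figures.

455 L/s = 0.455 m³/s.
2.2 µg/L = 0.0022 mg/L.
After complete mixing, C₀ = (0.052·0.16 + 0.455·0.0022) / 0.507 = 0.01838 mg/L.
Travel time t = 7.47e+04 m / 0.37 m/s = 2.019e+05 s = 2.337 d.
C = 0.01838·exp(−0.058·2.337) = 0.01838·0.8733 = 0.01605 mg/L.

0.0161 mg/L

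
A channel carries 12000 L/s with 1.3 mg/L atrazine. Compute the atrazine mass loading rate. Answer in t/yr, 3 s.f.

12000 L/s = 12 m³/s.
Mass flux = Q·C = 12 m³/s × 1.3 g/m³ = 15.6 g/s.
= 15.6 g/s × 31.56 = 492.3 t/yr.

492 t/yr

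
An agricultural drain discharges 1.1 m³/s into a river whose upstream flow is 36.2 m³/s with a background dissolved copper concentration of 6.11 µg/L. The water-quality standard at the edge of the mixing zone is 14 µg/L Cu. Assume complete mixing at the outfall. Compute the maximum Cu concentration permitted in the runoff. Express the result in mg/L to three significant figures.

6.11 µg/L = 0.00611 mg/L.
14 µg/L = 0.014 mg/L.
Mass balance: 0.014·37.3 = 1.1·Cₑ + 36.2·0.00611.
Cₑ = (0.5222 − 0.2212) / 1.1 = 0.2737 mg/L.

0.274 mg/L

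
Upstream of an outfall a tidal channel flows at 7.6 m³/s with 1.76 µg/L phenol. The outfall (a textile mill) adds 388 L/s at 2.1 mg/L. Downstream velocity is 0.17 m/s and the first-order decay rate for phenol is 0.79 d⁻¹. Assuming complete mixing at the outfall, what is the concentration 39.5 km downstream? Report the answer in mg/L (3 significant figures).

388 L/s = 0.388 m³/s.
1.76 µg/L = 0.00176 mg/L.
After complete mixing, C₀ = (0.388·2.1 + 7.6·0.00176) / 7.988 = 0.1037 mg/L.
Travel time t = 3.95e+04 m / 0.17 m/s = 2.324e+05 s = 2.689 d.
C = 0.1037·exp(−0.79·2.689) = 0.1037·0.1195 = 0.01239 mg/L.

0.0124 mg/L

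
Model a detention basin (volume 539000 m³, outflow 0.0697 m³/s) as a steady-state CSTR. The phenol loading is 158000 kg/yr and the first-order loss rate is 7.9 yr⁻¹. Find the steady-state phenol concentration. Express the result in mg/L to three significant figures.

Outflow Q = 0.0697 m³/s × 3.156e+07 s/yr = 2.2e+06 m³/yr.
Steady-state CSTR mass balance: W = Q·C + k·V·C, so C = W/(Q + kV).
Q + kV = 2.2e+06 + 7.9·539000 = 6.458e+06 m³/yr.
C = 158000/6.458e+06 = 0.02447 kg/m³ = 24.47 mg/L.

24.5 mg/L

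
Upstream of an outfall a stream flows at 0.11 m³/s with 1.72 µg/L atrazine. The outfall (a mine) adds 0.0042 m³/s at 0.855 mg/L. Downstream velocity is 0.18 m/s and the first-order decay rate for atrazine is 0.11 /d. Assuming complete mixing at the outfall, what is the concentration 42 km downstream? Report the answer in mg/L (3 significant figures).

1.72 µg/L = 0.00172 mg/L.
After complete mixing, C₀ = (0.0042·0.855 + 0.11·0.00172) / 0.1142 = 0.0331 mg/L.
Travel time t = 4.2e+04 m / 0.18 m/s = 2.333e+05 s = 2.701 d.
C = 0.0331·exp(−0.11·2.701) = 0.0331·0.743 = 0.02459 mg/L.

0.0246 mg/L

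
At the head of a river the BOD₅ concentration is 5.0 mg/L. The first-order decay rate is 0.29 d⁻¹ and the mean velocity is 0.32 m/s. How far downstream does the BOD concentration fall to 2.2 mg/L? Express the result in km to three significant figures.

From C = C₀·e^(−kt), t = ln(C₀/C)/k = ln(5.0/2.2)/0.29 = 0.821/0.29 = 2.831 d.
Distance = v·t = 0.32 m/s × 2.446e+05 s = 7.827e+04 m = 78.27 km.

78.3 km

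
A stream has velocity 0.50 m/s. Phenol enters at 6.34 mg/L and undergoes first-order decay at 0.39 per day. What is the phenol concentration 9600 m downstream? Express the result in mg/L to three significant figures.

Travel time t = 9600 m / 0.50 m/s = 9600/0.50 = 1.92e+04 s = 0.2222 d.
First-order decay: C = 6.34·exp(−0.39·0.2222) = 6.34·0.917 = 5.814 mg/L.

5.81 mg/L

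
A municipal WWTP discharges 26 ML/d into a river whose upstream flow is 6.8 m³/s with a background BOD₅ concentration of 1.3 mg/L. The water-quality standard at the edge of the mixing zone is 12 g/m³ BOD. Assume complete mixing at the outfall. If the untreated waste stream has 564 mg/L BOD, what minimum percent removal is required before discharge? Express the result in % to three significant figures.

26 ML/d = 0.3009 m³/s.
Mass balance: 12·7.101 = 0.3009·Cₑ + 6.8·1.3.
Cₑ = (85.21 − 8.84) / 0.3009 = 253.8 mg/L.
Required removal = 1 − 253.8/564 = 55 %.

55.0 %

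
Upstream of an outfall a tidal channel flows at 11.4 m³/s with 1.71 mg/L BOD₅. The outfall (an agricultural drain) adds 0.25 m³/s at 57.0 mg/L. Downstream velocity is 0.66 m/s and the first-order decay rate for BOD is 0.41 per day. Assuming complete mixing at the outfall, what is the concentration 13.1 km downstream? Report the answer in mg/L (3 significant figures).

After complete mixing, C₀ = (0.25·57 + 11.4·1.71) / 11.65 = 2.896 mg/L.
Travel time t = 1.31e+04 m / 0.66 m/s = 1.985e+04 s = 0.2297 d.
C = 2.896·exp(−0.41·0.2297) = 2.896·0.9101 = 2.636 mg/L.

2.64 mg/L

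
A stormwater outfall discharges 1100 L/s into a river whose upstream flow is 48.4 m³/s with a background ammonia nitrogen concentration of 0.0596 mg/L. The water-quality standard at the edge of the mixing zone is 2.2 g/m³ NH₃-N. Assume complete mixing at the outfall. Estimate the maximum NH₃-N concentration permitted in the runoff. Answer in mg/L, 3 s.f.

1100 L/s = 1.1 m³/s.
Mass balance: 2.2·49.5 = 1.1·Cₑ + 48.4·0.0596.
Cₑ = (108.9 − 2.885) / 1.1 = 96.38 mg/L.

96.4 mg/L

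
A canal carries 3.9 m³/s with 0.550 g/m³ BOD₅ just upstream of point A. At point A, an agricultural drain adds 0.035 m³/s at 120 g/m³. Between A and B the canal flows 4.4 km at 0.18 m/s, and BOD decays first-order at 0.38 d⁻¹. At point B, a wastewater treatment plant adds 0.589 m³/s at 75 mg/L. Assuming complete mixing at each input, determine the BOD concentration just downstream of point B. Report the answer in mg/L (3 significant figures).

After input A: C = (3.9·0.55 + 0.035·120) / 3.935 = 1.612 mg/L.
Over the 4.4 km reach to input B (t = 2.444e+04 s = 0.2829 d), decay gives C = 1.612·exp(−0.38·0.2829) = 1.448 mg/L.
After input B: C = (3.935·1.448 + 0.589·75) / 4.524 = 11.02 mg/L.

11.0 mg/L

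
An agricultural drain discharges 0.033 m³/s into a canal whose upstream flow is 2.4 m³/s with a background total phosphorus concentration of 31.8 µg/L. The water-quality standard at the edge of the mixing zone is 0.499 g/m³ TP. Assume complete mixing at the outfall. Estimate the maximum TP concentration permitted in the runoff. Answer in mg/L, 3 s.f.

31.8 µg/L = 0.0318 mg/L.
Mass balance: 0.499·2.433 = 0.033·Cₑ + 2.4·0.0318.
Cₑ = (1.214 − 0.07632) / 0.033 = 34.48 mg/L.

34.5 mg/L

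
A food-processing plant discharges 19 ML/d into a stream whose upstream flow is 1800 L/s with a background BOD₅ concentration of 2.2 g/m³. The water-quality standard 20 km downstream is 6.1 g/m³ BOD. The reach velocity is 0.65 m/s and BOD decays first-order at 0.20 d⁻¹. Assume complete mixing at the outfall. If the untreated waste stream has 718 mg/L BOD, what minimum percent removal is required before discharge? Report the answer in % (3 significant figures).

94.1 %

19 ML/d = 0.2199 m³/s.
1800 L/s = 1.8 m³/s.
Travel time to the compliance point: t = 2e+04/0.65 = 3.077e+04 s = 0.3561 d; decay factor exp(−0.20·0.3561) = 0.9313.
So the concentration just after mixing may be at most 6.1/0.9313 = 6.55 mg/L.
Mass balance: 6.55·2.02 = 0.2199·Cₑ + 1.8·2.2.
Cₑ = (13.23 − 3.96) / 0.2199 = 42.16 mg/L.
Required removal = 1 − 42.16/718 = 94.13 %.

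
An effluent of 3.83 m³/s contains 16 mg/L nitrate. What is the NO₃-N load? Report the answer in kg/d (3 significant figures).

5290 kg/d

Mass flux = Q·C = 3.83 m³/s × 16 g/m³ = 61.28 g/s.
= 61.28 g/s × 86.4 = 5295 kg/d.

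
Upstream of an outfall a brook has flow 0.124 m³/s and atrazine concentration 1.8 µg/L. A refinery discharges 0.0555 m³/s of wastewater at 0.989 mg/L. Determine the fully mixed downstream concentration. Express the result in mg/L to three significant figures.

0.307 mg/L

1.8 µg/L = 0.0018 mg/L.
Conservation of mass across the mixing zone: C = (0.0555·0.989 + 0.124·0.0018) / (0.0555 + 0.124) = 0.05511/0.1795 = 0.307 mg/L.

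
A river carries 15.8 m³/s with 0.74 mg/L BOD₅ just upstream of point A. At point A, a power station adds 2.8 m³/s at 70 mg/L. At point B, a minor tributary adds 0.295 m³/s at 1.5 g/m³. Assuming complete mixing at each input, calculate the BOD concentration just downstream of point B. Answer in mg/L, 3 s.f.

After input A: C = (15.8·0.74 + 2.8·70) / 18.6 = 11.17 mg/L.
After input B: C = (18.6·11.17 + 0.295·1.5) / 18.9 = 11.02 mg/L.

11.0 mg/L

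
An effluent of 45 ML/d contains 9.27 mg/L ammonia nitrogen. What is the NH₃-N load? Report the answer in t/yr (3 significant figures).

45 ML/d = 0.5208 m³/s.
Mass flux = Q·C = 0.5208 m³/s × 9.27 g/m³ = 4.828 g/s.
= 4.828 g/s × 31.56 = 152.4 t/yr.

152 t/yr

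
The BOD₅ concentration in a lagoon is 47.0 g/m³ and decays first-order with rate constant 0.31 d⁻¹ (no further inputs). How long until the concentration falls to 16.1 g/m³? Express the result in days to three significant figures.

3.46 d

t = ln(C₀/C)/k = ln(47.0/16.1)/0.31 = 1.071/0.31 = 3.456 d.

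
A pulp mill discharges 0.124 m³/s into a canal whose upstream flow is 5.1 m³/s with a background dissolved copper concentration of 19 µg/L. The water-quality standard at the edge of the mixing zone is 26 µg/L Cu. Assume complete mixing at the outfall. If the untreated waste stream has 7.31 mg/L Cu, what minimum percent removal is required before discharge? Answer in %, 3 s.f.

95.7 %

19 µg/L = 0.019 mg/L.
26 µg/L = 0.026 mg/L.
Mass balance: 0.026·5.224 = 0.124·Cₑ + 5.1·0.019.
Cₑ = (0.1358 − 0.0969) / 0.124 = 0.3139 mg/L.
Required removal = 1 − 0.3139/7.31 = 95.71 %.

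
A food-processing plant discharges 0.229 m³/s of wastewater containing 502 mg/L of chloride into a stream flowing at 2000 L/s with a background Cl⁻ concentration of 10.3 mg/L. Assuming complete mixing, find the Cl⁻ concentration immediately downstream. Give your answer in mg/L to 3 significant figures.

2000 L/s = 2 m³/s.
Conservation of mass across the mixing zone: C = (0.229·502 + 2·10.3) / (0.229 + 2) = 135.6/2.229 = 60.82 mg/L.

60.8 mg/L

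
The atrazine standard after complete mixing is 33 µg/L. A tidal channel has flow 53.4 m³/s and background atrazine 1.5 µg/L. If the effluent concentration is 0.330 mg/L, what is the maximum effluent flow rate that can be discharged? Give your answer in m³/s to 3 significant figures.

1.5 µg/L = 0.0015 mg/L.
33 µg/L = 0.033 mg/L.
Mass balance at complete mixing: C_std·(Q_w + Q_r) = Q_w·C_e + Q_r·C_b.
Rearranging, Q_w = Q_r·(C_std − C_b)/(C_e − C_std) = 53.4·(0.033 − 0.0015) / (0.33 − 0.033) = 5.664 m³/s.

5.66 m³/s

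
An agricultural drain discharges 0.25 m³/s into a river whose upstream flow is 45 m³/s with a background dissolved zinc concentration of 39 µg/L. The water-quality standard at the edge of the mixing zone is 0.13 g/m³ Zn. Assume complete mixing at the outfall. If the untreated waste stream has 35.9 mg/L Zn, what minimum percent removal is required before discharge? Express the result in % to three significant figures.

54.0 %

39 µg/L = 0.039 mg/L.
Mass balance: 0.13·45.25 = 0.25·Cₑ + 45·0.039.
Cₑ = (5.883 − 1.755) / 0.25 = 16.51 mg/L.
Required removal = 1 − 16.51/35.9 = 54.01 %.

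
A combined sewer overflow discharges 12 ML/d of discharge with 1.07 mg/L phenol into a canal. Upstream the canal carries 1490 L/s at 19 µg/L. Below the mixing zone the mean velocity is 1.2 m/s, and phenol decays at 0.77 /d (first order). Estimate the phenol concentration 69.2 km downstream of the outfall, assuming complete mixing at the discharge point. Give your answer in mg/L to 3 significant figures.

12 ML/d = 0.1389 m³/s.
1490 L/s = 1.49 m³/s.
19 µg/L = 0.019 mg/L.
After complete mixing, C₀ = (0.1389·1.07 + 1.49·0.019) / 1.629 = 0.1086 mg/L.
Travel time t = 6.92e+04 m / 1.2 m/s = 5.767e+04 s = 0.6674 d.
C = 0.1086·exp(−0.77·0.6674) = 0.1086·0.5981 = 0.06497 mg/L.

0.0650 mg/L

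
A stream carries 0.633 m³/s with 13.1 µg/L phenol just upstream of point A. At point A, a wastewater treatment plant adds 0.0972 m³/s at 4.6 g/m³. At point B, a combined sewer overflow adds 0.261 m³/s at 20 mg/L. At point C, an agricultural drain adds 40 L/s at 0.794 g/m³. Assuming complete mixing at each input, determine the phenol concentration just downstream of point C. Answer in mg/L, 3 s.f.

5.53 mg/L

13.1 µg/L = 0.0131 mg/L.
After input A: C = (0.633·0.0131 + 0.0972·4.6) / 0.7302 = 0.6237 mg/L.
After input B: C = (0.7302·0.6237 + 0.261·20) / 0.9912 = 5.726 mg/L.
40 L/s = 0.04 m³/s.
After input C: C = (0.9912·5.726 + 0.04·0.794) / 1.031 = 5.534 mg/L.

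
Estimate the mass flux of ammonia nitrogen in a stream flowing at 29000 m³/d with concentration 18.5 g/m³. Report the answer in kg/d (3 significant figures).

29000 m³/d = 0.3356 m³/s.
Mass flux = Q·C = 0.3356 m³/s × 18.5 g/m³ = 6.209 g/s.
= 6.209 g/s × 86.4 = 536.5 kg/d.

536 kg/d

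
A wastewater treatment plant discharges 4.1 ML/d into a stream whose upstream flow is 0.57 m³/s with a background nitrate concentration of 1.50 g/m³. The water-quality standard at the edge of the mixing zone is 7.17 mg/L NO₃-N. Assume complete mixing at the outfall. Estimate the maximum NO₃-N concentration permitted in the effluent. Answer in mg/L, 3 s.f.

75.3 mg/L

4.1 ML/d = 0.04745 m³/s.
Mass balance: 7.17·0.6175 = 0.04745·Cₑ + 0.57·1.5.
Cₑ = (4.427 − 0.855) / 0.04745 = 75.28 mg/L.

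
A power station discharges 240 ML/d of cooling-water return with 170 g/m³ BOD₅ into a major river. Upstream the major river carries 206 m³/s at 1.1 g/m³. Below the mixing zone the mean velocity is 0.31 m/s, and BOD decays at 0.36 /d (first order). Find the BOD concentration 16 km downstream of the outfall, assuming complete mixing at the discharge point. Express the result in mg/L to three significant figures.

240 ML/d = 2.778 m³/s.
After complete mixing, C₀ = (2.778·170 + 206·1.1) / 208.8 = 3.347 mg/L.
Travel time t = 1.6e+04 m / 0.31 m/s = 5.161e+04 s = 0.5974 d.
C = 3.347·exp(−0.36·0.5974) = 3.347·0.8065 = 2.7 mg/L.

2.70 mg/L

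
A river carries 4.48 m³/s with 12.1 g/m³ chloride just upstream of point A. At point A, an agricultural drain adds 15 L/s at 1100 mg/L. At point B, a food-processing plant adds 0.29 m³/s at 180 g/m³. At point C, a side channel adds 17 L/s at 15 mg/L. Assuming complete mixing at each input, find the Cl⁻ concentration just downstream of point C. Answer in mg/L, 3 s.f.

15 L/s = 0.015 m³/s.
After input A: C = (4.48·12.1 + 0.015·1100) / 4.495 = 15.73 mg/L.
After input B: C = (4.495·15.73 + 0.29·180) / 4.785 = 25.69 mg/L.
17 L/s = 0.017 m³/s.
After input C: C = (4.785·25.69 + 0.017·15) / 4.802 = 25.65 mg/L.

25.6 mg/L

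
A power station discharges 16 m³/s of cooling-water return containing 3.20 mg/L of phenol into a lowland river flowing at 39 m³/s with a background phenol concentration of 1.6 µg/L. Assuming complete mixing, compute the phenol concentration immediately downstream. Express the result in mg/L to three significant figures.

0.932 mg/L

1.6 µg/L = 0.0016 mg/L.
By mass balance at complete mixing, C = (16·3.2 + 39·0.0016) / (16 + 39) = 51.26/55 = 0.932 mg/L.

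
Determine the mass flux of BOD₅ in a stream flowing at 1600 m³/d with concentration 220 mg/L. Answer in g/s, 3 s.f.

1600 m³/d = 0.01852 m³/s.
Mass flux = Q·C = 0.01852 m³/s × 220 g/m³ = 4.074 g/s.

4.07 g/s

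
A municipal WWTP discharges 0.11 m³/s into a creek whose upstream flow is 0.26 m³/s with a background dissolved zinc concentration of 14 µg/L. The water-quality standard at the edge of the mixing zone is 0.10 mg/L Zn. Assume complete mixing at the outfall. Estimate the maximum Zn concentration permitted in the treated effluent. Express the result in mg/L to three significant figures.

14 µg/L = 0.014 mg/L.
Mass balance: 0.1·0.37 = 0.11·Cₑ + 0.26·0.014.
Cₑ = (0.037 − 0.00364) / 0.11 = 0.3033 mg/L.

0.303 mg/L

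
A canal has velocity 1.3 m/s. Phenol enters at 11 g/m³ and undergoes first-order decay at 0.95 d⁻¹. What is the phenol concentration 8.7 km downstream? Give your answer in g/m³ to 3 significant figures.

10.2 g/m³

Travel time t = 8.7 km / 1.3 m/s = 8700/1.3 = 6692 s = 0.07746 d.
First-order decay: C = 11·exp(−0.95·0.07746) = 11·0.9291 = 10.22 g/m³.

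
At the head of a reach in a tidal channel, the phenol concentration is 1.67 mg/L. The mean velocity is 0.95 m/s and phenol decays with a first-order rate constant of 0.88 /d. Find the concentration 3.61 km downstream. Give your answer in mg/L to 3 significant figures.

Travel time t = 3.61 km / 0.95 m/s = 3610/0.95 = 3800 s = 0.04398 d.
First-order decay: C = 1.67·exp(−0.88·0.04398) = 1.67·0.962 = 1.607 mg/L.

1.61 mg/L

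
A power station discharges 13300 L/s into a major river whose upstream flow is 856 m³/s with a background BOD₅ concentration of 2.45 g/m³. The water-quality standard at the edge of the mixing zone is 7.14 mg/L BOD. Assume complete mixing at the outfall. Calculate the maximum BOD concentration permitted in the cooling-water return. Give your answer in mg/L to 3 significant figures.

13300 L/s = 13.3 m³/s.
Mass balance: 7.14·869.3 = 13.3·Cₑ + 856·2.45.
Cₑ = (6207 − 2097) / 13.3 = 309 mg/L.

309 mg/L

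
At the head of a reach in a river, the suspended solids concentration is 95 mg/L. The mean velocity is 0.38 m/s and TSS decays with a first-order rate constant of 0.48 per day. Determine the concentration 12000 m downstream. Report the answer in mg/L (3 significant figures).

Travel time t = 12000 m / 0.38 m/s = 1.2e+04/0.38 = 3.158e+04 s = 0.3655 d.
First-order decay: C = 95·exp(−0.48·0.3655) = 95·0.8391 = 79.71 mg/L.

79.7 mg/L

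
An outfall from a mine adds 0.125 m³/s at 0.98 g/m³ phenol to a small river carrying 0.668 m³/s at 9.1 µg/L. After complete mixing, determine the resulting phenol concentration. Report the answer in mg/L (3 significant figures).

9.1 µg/L = 0.0091 mg/L.
Conservation of mass across the mixing zone: C = (0.125·0.98 + 0.668·0.0091) / (0.125 + 0.668) = 0.1286/0.793 = 0.1621 mg/L.

0.162 mg/L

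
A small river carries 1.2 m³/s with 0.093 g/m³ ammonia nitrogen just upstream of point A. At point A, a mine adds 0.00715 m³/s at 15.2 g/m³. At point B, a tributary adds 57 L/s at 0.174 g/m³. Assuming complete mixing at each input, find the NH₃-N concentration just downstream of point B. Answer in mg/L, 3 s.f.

0.182 mg/L

After input A: C = (1.2·0.093 + 0.00715·15.2) / 1.207 = 0.1825 mg/L.
57 L/s = 0.057 m³/s.
After input B: C = (1.207·0.1825 + 0.057·0.174) / 1.264 = 0.1821 mg/L.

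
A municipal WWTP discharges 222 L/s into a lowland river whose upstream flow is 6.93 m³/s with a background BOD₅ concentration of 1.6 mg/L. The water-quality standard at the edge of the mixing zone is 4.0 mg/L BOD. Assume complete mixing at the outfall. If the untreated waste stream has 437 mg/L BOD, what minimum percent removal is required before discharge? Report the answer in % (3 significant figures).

222 L/s = 0.222 m³/s.
Mass balance: 4·7.152 = 0.222·Cₑ + 6.93·1.6.
Cₑ = (28.61 − 11.09) / 0.222 = 78.92 mg/L.
Required removal = 1 − 78.92/437 = 81.94 %.

81.9 %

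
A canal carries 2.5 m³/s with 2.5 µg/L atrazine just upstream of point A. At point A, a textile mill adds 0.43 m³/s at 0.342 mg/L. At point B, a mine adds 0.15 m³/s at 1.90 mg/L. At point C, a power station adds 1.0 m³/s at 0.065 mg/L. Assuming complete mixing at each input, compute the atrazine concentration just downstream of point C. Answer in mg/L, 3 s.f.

2.5 µg/L = 0.0025 mg/L.
After input A: C = (2.5·0.0025 + 0.43·0.342) / 2.93 = 0.05232 mg/L.
After input B: C = (2.93·0.05232 + 0.15·1.9) / 3.08 = 0.1423 mg/L.
After input C: C = (3.08·0.1423 + 1·0.065) / 4.08 = 0.1234 mg/L.

0.123 mg/L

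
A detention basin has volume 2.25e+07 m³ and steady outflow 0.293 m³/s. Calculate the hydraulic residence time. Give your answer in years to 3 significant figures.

Q = 0.293 m³/s × 3.156e+07 s/yr = 9.246e+06 m³/yr.
Hydraulic residence time τ = V/Q = 2.25e+07/9.246e+06 = 2.433 yr.

2.43 yr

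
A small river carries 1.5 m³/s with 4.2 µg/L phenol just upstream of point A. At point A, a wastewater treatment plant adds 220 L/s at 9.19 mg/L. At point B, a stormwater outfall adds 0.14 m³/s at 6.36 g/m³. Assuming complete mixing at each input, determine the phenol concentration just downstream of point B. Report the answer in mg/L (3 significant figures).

4.2 µg/L = 0.0042 mg/L.
220 L/s = 0.22 m³/s.
After input A: C = (1.5·0.0042 + 0.22·9.19) / 1.72 = 1.179 mg/L.
After input B: C = (1.72·1.179 + 0.14·6.36) / 1.86 = 1.569 mg/L.

1.57 mg/L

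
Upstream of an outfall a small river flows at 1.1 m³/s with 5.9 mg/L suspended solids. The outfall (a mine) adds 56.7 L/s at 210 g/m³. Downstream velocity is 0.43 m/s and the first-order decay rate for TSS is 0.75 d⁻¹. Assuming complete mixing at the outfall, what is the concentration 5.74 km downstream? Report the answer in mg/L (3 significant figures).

14.2 mg/L

56.7 L/s = 0.0567 m³/s.
After complete mixing, C₀ = (0.0567·210 + 1.1·5.9) / 1.157 = 15.9 mg/L.
Travel time t = 5740 m / 0.43 m/s = 1.335e+04 s = 0.1545 d.
C = 15.9·exp(−0.75·0.1545) = 15.9·0.8906 = 14.16 mg/L.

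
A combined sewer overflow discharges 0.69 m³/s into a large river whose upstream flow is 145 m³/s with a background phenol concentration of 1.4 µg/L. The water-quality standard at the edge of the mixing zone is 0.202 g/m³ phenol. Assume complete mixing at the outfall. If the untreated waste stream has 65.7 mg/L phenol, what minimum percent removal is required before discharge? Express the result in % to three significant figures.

1.4 µg/L = 0.0014 mg/L.
Mass balance: 0.202·145.7 = 0.69·Cₑ + 145·0.0014.
Cₑ = (29.43 − 0.203) / 0.69 = 42.36 mg/L.
Required removal = 1 − 42.36/65.7 = 35.53 %.

35.5 %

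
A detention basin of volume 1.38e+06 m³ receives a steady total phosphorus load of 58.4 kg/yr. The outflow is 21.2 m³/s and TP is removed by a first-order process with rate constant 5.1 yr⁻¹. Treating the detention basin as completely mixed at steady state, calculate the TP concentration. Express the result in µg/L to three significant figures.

0.0864 µg/L

Outflow Q = 21.2 m³/s × 3.156e+07 s/yr = 6.69e+08 m³/yr.
Steady-state CSTR mass balance: W = Q·C + k·V·C, so C = W/(Q + kV).
Q + kV = 6.69e+08 + 5.1·1.38e+06 = 6.761e+08 m³/yr.
C = 58.4/6.761e+08 = 8.638e-08 kg/m³ = 8.638e-05 mg/L = 0.08638 µg/L.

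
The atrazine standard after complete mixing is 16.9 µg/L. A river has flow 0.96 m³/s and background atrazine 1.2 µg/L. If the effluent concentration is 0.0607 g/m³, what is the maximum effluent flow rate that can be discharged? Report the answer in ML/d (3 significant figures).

29.7 ML/d

1.2 µg/L = 0.0012 mg/L.
16.9 µg/L = 0.0169 mg/L.
Mass balance at complete mixing: C_std·(Q_w + Q_r) = Q_w·C_e + Q_r·C_b.
Rearranging, Q_w = Q_r·(C_std − C_b)/(C_e − C_std) = 0.96·(0.0169 − 0.0012) / (0.0607 − 0.0169) = 0.3441 m³/s.
= 29.73 ML/d.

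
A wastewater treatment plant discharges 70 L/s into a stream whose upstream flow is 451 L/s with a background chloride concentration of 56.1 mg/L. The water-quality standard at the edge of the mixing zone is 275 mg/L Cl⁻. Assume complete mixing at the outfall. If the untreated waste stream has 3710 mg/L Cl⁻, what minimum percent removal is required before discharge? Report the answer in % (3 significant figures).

70 L/s = 0.07 m³/s.
451 L/s = 0.451 m³/s.
Mass balance: 275·0.521 = 0.07·Cₑ + 0.451·56.1.
Cₑ = (143.3 − 25.3) / 0.07 = 1685 mg/L.
Required removal = 1 − 1685/3710 = 54.57 %.

54.6 %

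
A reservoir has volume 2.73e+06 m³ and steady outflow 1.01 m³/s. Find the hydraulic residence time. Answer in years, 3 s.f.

0.0857 yr

Q = 1.01 m³/s × 3.156e+07 s/yr = 3.187e+07 m³/yr.
Hydraulic residence time τ = V/Q = 2.73e+06/3.187e+07 = 0.08565 yr.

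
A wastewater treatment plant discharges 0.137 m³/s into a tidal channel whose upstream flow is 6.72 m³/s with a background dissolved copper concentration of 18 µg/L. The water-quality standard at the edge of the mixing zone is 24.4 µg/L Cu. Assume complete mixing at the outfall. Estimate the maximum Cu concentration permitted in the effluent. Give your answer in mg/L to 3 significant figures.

18 µg/L = 0.018 mg/L.
24.4 µg/L = 0.0244 mg/L.
Mass balance: 0.0244·6.857 = 0.137·Cₑ + 6.72·0.018.
Cₑ = (0.1673 − 0.121) / 0.137 = 0.3383 mg/L.

0.338 mg/L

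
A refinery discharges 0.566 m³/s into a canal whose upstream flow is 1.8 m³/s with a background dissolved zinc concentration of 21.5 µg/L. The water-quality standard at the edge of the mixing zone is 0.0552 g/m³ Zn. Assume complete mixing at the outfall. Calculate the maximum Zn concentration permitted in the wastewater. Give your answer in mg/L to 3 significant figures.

0.162 mg/L

21.5 µg/L = 0.0215 mg/L.
Mass balance: 0.0552·2.366 = 0.566·Cₑ + 1.8·0.0215.
Cₑ = (0.1306 − 0.0387) / 0.566 = 0.1624 mg/L.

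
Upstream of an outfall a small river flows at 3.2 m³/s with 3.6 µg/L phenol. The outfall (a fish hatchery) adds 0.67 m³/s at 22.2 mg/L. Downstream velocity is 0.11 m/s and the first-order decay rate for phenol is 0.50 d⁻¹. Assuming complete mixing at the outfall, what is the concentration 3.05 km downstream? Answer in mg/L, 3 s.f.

3.28 mg/L

3.6 µg/L = 0.0036 mg/L.
After complete mixing, C₀ = (0.67·22.2 + 3.2·0.0036) / 3.87 = 3.846 mg/L.
Travel time t = 3050 m / 0.11 m/s = 2.773e+04 s = 0.3209 d.
C = 3.846·exp(−0.50·0.3209) = 3.846·0.8518 = 3.276 mg/L.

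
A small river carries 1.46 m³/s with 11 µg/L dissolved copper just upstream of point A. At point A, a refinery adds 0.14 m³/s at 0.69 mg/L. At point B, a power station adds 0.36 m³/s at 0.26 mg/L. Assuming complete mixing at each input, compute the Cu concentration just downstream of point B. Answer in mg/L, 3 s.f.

11 µg/L = 0.011 mg/L.
After input A: C = (1.46·0.011 + 0.14·0.69) / 1.6 = 0.07041 mg/L.
After input B: C = (1.6·0.07041 + 0.36·0.26) / 1.96 = 0.1052 mg/L.

0.105 mg/L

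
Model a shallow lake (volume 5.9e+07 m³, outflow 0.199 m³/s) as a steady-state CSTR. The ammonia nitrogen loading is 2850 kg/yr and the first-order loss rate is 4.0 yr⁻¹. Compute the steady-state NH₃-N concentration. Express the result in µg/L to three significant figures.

11.8 µg/L

Outflow Q = 0.199 m³/s × 3.156e+07 s/yr = 6.28e+06 m³/yr.
Steady-state CSTR mass balance: W = Q·C + k·V·C, so C = W/(Q + kV).
Q + kV = 6.28e+06 + 4.0·5.9e+07 = 2.423e+08 m³/yr.
C = 2850/2.423e+08 = 1.176e-05 kg/m³ = 0.01176 mg/L = 11.76 µg/L.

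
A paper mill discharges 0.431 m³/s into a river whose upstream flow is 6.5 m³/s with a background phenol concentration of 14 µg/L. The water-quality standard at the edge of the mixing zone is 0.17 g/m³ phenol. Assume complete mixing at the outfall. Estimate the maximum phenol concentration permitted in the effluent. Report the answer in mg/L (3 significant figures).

14 µg/L = 0.014 mg/L.
Mass balance: 0.17·6.931 = 0.431·Cₑ + 6.5·0.014.
Cₑ = (1.178 − 0.091) / 0.431 = 2.523 mg/L.

2.52 mg/L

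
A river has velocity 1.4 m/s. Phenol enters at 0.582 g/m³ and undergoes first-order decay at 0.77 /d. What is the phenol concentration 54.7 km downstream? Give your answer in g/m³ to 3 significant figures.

Travel time t = 54.7 km / 1.4 m/s = 5.47e+04/1.4 = 3.907e+04 s = 0.4522 d.
First-order decay: C = 0.582·exp(−0.77·0.4522) = 0.582·0.706 = 0.4109 g/m³.

0.411 g/m³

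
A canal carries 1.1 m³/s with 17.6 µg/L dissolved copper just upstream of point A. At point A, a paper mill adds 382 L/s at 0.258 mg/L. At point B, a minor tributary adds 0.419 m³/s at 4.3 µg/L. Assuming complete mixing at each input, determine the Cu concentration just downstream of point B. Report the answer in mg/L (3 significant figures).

0.0630 mg/L

17.6 µg/L = 0.0176 mg/L.
382 L/s = 0.382 m³/s.
After input A: C = (1.1·0.0176 + 0.382·0.258) / 1.482 = 0.07957 mg/L.
4.3 µg/L = 0.0043 mg/L.
After input B: C = (1.482·0.07957 + 0.419·0.0043) / 1.901 = 0.06298 mg/L.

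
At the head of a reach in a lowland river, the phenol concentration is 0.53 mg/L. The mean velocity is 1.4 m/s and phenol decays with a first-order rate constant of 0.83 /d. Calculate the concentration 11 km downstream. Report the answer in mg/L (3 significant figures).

Travel time t = 11 km / 1.4 m/s = 1.1e+04/1.4 = 7857 s = 0.09094 d.
First-order decay: C = 0.53·exp(−0.83·0.09094) = 0.53·0.9273 = 0.4915 mg/L.

0.491 mg/L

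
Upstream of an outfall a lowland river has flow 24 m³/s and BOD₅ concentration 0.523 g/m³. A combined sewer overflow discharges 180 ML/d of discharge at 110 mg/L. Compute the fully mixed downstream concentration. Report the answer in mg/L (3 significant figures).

180 ML/d = 2.083 m³/s.
By mass balance at complete mixing, C = (2.083·110 + 24·0.523) / (2.083 + 24) = 241.7/26.08 = 9.267 mg/L.

9.27 mg/L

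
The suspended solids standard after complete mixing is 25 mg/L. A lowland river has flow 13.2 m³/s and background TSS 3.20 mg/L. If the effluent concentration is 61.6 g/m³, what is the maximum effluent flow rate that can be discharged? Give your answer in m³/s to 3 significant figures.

7.86 m³/s

Mass balance at complete mixing: C_std·(Q_w + Q_r) = Q_w·C_e + Q_r·C_b.
Rearranging, Q_w = Q_r·(C_std − C_b)/(C_e − C_std) = 13.2·(25 − 3.2) / (61.6 − 25) = 7.862 m³/s.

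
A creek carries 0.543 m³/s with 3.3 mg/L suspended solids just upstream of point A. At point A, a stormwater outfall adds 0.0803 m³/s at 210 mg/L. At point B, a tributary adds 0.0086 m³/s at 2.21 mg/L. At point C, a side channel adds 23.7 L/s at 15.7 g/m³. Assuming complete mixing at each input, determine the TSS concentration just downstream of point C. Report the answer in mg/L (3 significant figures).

After input A: C = (0.543·3.3 + 0.0803·210) / 0.6233 = 29.93 mg/L.
After input B: C = (0.6233·29.93 + 0.0086·2.21) / 0.6319 = 29.55 mg/L.
23.7 L/s = 0.0237 m³/s.
After input C: C = (0.6319·29.55 + 0.0237·15.7) / 0.6556 = 29.05 mg/L.

29.1 mg/L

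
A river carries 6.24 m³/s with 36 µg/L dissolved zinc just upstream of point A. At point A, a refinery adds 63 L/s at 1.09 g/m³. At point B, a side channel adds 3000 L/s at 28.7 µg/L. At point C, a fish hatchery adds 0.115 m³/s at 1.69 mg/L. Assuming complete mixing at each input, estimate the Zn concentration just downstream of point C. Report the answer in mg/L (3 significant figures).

36 µg/L = 0.036 mg/L.
63 L/s = 0.063 m³/s.
After input A: C = (6.24·0.036 + 0.063·1.09) / 6.303 = 0.04653 mg/L.
3000 L/s = 3 m³/s.
28.7 µg/L = 0.0287 mg/L.
After input B: C = (6.303·0.04653 + 3·0.0287) / 9.303 = 0.04078 mg/L.
After input C: C = (9.303·0.04078 + 0.115·1.69) / 9.418 = 0.06092 mg/L.

0.0609 mg/L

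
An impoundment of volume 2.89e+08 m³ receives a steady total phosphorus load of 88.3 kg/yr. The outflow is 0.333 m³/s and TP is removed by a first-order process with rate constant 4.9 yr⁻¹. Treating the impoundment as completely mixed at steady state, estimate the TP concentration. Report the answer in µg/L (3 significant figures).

0.0619 µg/L

Outflow Q = 0.333 m³/s × 3.156e+07 s/yr = 1.051e+07 m³/yr.
Steady-state CSTR mass balance: W = Q·C + k·V·C, so C = W/(Q + kV).
Q + kV = 1.051e+07 + 4.9·2.89e+08 = 1.427e+09 m³/yr.
C = 88.3/1.427e+09 = 6.19e-08 kg/m³ = 6.19e-05 mg/L = 0.0619 µg/L.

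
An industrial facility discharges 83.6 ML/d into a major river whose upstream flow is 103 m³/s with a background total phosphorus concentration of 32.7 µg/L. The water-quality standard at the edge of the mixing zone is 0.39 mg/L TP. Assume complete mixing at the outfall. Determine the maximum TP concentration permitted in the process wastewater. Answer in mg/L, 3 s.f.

38.4 mg/L

83.6 ML/d = 0.9676 m³/s.
32.7 µg/L = 0.0327 mg/L.
Mass balance: 0.39·104 = 0.9676·Cₑ + 103·0.0327.
Cₑ = (40.55 − 3.368) / 0.9676 = 38.42 mg/L.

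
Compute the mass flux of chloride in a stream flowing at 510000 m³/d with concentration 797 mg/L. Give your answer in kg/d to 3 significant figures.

510000 m³/d = 5.903 m³/s.
Mass flux = Q·C = 5.903 m³/s × 797 g/m³ = 4705 g/s.
= 4705 g/s × 86.4 = 4.065e+05 kg/d.

406000 kg/d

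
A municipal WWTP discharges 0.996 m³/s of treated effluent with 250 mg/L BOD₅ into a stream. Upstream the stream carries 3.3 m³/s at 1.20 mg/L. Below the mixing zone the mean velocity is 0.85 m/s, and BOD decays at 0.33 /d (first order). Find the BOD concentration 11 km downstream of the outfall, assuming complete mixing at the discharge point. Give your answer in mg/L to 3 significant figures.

56.0 mg/L

After complete mixing, C₀ = (0.996·250 + 3.3·1.2) / 4.296 = 58.88 mg/L.
Travel time t = 1.1e+04 m / 0.85 m/s = 1.294e+04 s = 0.1498 d.
C = 58.88·exp(−0.33·0.1498) = 58.88·0.9518 = 56.04 mg/L.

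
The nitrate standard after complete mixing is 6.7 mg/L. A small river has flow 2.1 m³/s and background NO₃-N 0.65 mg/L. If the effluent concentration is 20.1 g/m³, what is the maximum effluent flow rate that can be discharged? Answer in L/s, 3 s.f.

Mass balance at complete mixing: C_std·(Q_w + Q_r) = Q_w·C_e + Q_r·C_b.
Rearranging, Q_w = Q_r·(C_std − C_b)/(C_e − C_std) = 2.1·(6.7 − 0.65) / (20.1 − 6.7) = 0.9481 m³/s.
= 948.1 L/s.

948 L/s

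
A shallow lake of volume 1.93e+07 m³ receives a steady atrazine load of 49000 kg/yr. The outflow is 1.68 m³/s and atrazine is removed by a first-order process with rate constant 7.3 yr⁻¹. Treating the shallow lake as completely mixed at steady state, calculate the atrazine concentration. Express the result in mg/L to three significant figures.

Outflow Q = 1.68 m³/s × 3.156e+07 s/yr = 5.302e+07 m³/yr.
Steady-state CSTR mass balance: W = Q·C + k·V·C, so C = W/(Q + kV).
Q + kV = 5.302e+07 + 7.3·1.93e+07 = 1.939e+08 m³/yr.
C = 49000/1.939e+08 = 0.0002527 kg/m³ = 0.2527 mg/L.

0.253 mg/L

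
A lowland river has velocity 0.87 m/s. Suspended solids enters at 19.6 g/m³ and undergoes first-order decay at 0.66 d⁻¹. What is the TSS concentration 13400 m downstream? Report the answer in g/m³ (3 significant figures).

Travel time t = 13400 m / 0.87 m/s = 1.34e+04/0.87 = 1.54e+04 s = 0.1783 d.
First-order decay: C = 19.6·exp(−0.66·0.1783) = 19.6·0.889 = 17.42 g/m³.

17.4 g/m³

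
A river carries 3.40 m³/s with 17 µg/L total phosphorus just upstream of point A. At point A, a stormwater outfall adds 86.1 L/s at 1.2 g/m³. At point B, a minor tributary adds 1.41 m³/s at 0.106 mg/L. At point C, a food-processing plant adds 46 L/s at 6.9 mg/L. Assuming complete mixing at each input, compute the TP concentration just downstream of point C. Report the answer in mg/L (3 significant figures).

0.127 mg/L

17 µg/L = 0.017 mg/L.
86.1 L/s = 0.0861 m³/s.
After input A: C = (3.4·0.017 + 0.0861·1.2) / 3.486 = 0.04622 mg/L.
After input B: C = (3.486·0.04622 + 1.41·0.106) / 4.896 = 0.06343 mg/L.
46 L/s = 0.046 m³/s.
After input C: C = (4.896·0.06343 + 0.046·6.9) / 4.942 = 0.1271 mg/L.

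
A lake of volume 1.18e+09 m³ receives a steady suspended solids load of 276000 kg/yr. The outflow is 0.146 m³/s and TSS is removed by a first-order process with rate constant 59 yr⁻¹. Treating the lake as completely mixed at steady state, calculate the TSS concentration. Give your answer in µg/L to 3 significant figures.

3.96 µg/L

Outflow Q = 0.146 m³/s × 3.156e+07 s/yr = 4.607e+06 m³/yr.
Steady-state CSTR mass balance: W = Q·C + k·V·C, so C = W/(Q + kV).
Q + kV = 4.607e+06 + 59·1.18e+09 = 6.962e+10 m³/yr.
C = 276000/6.962e+10 = 3.964e-06 kg/m³ = 0.003964 mg/L = 3.964 µg/L.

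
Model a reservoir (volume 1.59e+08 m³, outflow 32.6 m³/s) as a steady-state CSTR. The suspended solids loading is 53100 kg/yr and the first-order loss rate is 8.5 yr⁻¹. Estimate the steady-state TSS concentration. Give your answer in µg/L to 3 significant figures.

22.3 µg/L

Outflow Q = 32.6 m³/s × 3.156e+07 s/yr = 1.029e+09 m³/yr.
Steady-state CSTR mass balance: W = Q·C + k·V·C, so C = W/(Q + kV).
Q + kV = 1.029e+09 + 8.5·1.59e+08 = 2.38e+09 m³/yr.
C = 53100/2.38e+09 = 2.231e-05 kg/m³ = 0.02231 mg/L = 22.31 µg/L.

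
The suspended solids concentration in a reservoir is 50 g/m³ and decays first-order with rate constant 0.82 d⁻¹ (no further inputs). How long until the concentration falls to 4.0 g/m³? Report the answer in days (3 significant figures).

t = ln(C₀/C)/k = ln(50/4.0)/0.82 = 2.526/0.82 = 3.08 d.

3.08 d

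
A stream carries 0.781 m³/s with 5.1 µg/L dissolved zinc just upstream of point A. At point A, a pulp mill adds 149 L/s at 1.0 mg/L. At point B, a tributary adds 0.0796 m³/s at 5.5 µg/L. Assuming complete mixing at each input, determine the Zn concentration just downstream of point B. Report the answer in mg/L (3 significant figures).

0.152 mg/L

5.1 µg/L = 0.0051 mg/L.
149 L/s = 0.149 m³/s.
After input A: C = (0.781·0.0051 + 0.149·1) / 0.93 = 0.1645 mg/L.
5.5 µg/L = 0.0055 mg/L.
After input B: C = (0.93·0.1645 + 0.0796·0.0055) / 1.01 = 0.152 mg/L.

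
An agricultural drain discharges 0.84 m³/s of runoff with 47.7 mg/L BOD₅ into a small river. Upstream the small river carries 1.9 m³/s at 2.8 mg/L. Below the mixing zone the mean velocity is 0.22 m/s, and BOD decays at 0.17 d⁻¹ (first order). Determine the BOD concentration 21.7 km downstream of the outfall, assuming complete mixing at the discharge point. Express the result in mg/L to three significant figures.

13.6 mg/L

After complete mixing, C₀ = (0.84·47.7 + 1.9·2.8) / 2.74 = 16.56 mg/L.
Travel time t = 2.17e+04 m / 0.22 m/s = 9.864e+04 s = 1.142 d.
C = 16.56·exp(−0.17·1.142) = 16.56·0.8236 = 13.64 mg/L.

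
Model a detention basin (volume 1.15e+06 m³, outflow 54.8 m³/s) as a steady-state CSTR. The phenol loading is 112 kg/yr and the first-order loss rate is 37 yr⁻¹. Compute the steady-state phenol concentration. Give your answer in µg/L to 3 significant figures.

0.0632 µg/L

Outflow Q = 54.8 m³/s × 3.156e+07 s/yr = 1.729e+09 m³/yr.
Steady-state CSTR mass balance: W = Q·C + k·V·C, so C = W/(Q + kV).
Q + kV = 1.729e+09 + 37·1.15e+06 = 1.772e+09 m³/yr.
C = 112/1.772e+09 = 6.321e-08 kg/m³ = 6.321e-05 mg/L = 0.06321 µg/L.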